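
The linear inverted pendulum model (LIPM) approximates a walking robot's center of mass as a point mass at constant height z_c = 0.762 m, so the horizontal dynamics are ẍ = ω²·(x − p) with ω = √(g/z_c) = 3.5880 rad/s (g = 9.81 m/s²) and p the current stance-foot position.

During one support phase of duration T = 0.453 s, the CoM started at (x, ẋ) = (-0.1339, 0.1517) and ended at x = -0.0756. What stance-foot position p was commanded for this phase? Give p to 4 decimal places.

p = -0.1065

ωT = 3.5880·0.453 = 1.625364; cosh(ωT) = 2.638554, sinh(ωT) = 2.441714
x(T) = p + (x₀−p)·cosh(ωT) + (ẋ₀/ω)·sinh(ωT) ⇒ p·(1 − cosh) = x(T) − x₀·cosh − (ẋ₀/ω)·sinh
numerator   = -0.0756 − (-0.1339)·2.638554 − (0.1517/3.5880)·2.441714 = 0.174467
denominator = 1 − 2.638554 = -1.638554
p = 0.174467 / -1.638554 = -0.1065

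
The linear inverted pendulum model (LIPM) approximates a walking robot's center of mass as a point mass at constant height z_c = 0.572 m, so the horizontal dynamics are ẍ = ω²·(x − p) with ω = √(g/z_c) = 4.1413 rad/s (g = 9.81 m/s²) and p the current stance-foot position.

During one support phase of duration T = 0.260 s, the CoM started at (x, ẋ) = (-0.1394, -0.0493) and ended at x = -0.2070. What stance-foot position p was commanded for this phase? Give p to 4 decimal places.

ωT = 4.1413·0.260 = 1.076738; cosh(ωT) = 1.637897, sinh(ωT) = 1.297192
x(T) = p + (x₀−p)·cosh(ωT) + (ẋ₀/ω)·sinh(ωT) ⇒ p·(1 − cosh) = x(T) − x₀·cosh − (ẋ₀/ω)·sinh
numerator   = -0.2070 − (-0.1394)·1.637897 − (-0.0493/4.1413)·1.297192 = 0.036765
denominator = 1 − 1.637897 = -0.637897
p = 0.036765 / -0.637897 = -0.0576

p = -0.0576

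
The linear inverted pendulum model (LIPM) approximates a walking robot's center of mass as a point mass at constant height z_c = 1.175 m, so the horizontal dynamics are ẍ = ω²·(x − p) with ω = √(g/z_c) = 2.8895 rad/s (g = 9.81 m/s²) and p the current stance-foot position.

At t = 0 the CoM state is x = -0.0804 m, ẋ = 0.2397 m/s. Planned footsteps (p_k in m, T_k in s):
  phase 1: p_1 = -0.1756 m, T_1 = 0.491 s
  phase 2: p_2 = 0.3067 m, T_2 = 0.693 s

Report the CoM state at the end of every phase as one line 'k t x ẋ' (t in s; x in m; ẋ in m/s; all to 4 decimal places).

phase 1: p=-0.1756, T=0.491, ωT=1.418744, cosh=2.186974, sinh=1.944956; start (x,ẋ)=(-0.080400, 0.239700) → end (x,ẋ)=(0.193945, 1.059237)
phase 2: p=0.3067, T=0.693, ωT=2.002423, cosh=3.770996, sinh=3.635989; start (x,ẋ)=(0.193945, 1.059237) → end (x,ẋ)=(1.214386, 2.809750)

1 0.4910 0.1939 1.0592
2 1.1840 1.2144 2.8098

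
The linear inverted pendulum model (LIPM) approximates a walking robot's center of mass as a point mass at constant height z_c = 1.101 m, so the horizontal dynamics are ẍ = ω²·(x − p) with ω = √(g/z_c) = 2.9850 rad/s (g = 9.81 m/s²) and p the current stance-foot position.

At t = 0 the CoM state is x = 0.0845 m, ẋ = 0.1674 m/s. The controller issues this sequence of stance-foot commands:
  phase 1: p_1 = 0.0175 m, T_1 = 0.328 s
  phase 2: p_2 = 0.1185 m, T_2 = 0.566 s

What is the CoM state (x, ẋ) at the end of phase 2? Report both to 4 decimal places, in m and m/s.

phase 1: p=0.0175, T=0.328, ωT=0.979080, cosh=1.518831, sinh=1.143175; start (x,ẋ)=(0.084500, 0.167400) → end (x,ẋ)=(0.183371, 0.482882)
phase 2: p=0.1185, T=0.566, ωT=1.689510, cosh=2.800718, sinh=2.616108; start (x,ẋ)=(0.183371, 0.482882) → end (x,ẋ)=(0.723393, 1.859001)

x = 0.7234, ẋ = 1.8590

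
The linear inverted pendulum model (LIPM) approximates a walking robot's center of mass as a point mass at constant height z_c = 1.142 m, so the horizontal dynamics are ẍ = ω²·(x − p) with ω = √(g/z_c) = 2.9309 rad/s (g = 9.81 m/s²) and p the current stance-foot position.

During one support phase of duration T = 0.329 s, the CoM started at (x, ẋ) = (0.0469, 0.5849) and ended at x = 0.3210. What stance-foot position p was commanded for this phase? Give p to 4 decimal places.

ωT = 2.9309·0.329 = 0.964266; cosh(ωT) = 1.502062, sinh(ωT) = 1.120800
x(T) = p + (x₀−p)·cosh(ωT) + (ẋ₀/ω)·sinh(ωT) ⇒ p·(1 − cosh) = x(T) − x₀·cosh − (ẋ₀/ω)·sinh
numerator   = 0.3210 − (0.0469)·1.502062 − (0.5849/2.9309)·1.120800 = 0.026883
denominator = 1 − 1.502062 = -0.502062
p = 0.026883 / -0.502062 = -0.0535

p = -0.0535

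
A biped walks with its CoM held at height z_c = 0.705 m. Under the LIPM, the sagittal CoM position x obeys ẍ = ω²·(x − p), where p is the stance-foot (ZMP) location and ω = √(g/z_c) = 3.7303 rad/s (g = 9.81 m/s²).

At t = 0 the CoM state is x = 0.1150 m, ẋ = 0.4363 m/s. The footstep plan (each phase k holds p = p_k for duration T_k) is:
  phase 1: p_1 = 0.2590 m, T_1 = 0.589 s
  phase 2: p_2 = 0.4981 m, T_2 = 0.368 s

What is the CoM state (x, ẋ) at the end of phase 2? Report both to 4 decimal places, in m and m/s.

x = -0.4878, ẋ = -3.4241

phase 1: p=0.2590, T=0.589, ωT=2.197147, cosh=4.555209, sinh=4.444090; start (x,ẋ)=(0.115000, 0.436300) → end (x,ẋ)=(0.122835, -0.399764)
phase 2: p=0.4981, T=0.368, ωT=1.372750, cosh=2.099799, sinh=1.846390; start (x,ẋ)=(0.122835, -0.399764) → end (x,ẋ)=(-0.487752, -3.424091)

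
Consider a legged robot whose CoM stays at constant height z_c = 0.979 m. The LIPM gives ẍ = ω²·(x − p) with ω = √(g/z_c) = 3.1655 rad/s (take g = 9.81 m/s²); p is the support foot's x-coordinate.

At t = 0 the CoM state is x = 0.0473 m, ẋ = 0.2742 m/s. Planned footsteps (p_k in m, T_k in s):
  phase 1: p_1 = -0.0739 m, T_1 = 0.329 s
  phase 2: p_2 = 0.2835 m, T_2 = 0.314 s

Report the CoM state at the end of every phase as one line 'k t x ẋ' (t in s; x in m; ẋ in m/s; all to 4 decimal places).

1 0.3290 0.2266 0.9126
2 0.6430 0.5323 1.1919

phase 1: p=-0.0739, T=0.329, ωT=1.041450, cosh=1.593132, sinh=1.240189; start (x,ẋ)=(0.047300, 0.274200) → end (x,ẋ)=(0.226614, 0.912646)
phase 2: p=0.2835, T=0.314, ωT=0.993967, cosh=1.536019, sinh=1.165913; start (x,ẋ)=(0.226614, 0.912646) → end (x,ẋ)=(0.532267, 1.191894)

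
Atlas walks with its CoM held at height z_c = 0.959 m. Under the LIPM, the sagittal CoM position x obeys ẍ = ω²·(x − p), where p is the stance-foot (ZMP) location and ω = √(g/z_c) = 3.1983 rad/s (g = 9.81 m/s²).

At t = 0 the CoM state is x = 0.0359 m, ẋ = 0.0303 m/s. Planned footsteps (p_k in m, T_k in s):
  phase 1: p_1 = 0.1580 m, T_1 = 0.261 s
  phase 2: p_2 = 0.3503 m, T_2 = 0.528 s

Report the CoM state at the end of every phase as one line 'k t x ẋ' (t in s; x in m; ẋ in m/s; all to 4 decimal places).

phase 1: p=0.1580, T=0.261, ωT=0.834756, cosh=1.369116, sinh=0.935136; start (x,ẋ)=(0.035900, 0.030300) → end (x,ẋ)=(-0.000310, -0.323698)
phase 2: p=0.3503, T=0.528, ωT=1.688702, cosh=2.798606, sinh=2.613847; start (x,ẋ)=(-0.000310, -0.323698) → end (x,ẋ)=(-0.895465, -3.836955)

1 0.2610 -0.0003 -0.3237
2 0.7890 -0.8955 -3.8370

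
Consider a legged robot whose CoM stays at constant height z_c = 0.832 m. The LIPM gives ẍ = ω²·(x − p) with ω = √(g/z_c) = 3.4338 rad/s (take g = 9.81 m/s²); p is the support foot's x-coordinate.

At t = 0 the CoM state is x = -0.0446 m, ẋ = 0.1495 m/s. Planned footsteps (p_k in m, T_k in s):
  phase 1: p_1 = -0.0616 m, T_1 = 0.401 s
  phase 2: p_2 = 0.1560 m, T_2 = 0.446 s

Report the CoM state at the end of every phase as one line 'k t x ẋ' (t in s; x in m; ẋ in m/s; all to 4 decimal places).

1 0.4010 0.0550 0.4234
2 0.8470 0.1833 0.2603

phase 1: p=-0.0616, T=0.401, ωT=1.376954, cosh=2.107579, sinh=1.855233; start (x,ẋ)=(-0.044600, 0.149500) → end (x,ẋ)=(0.055002, 0.423382)
phase 2: p=0.1560, T=0.446, ωT=1.531475, cosh=2.420605, sinh=2.204388; start (x,ẋ)=(0.055002, 0.423382) → end (x,ẋ)=(0.183320, 0.260339)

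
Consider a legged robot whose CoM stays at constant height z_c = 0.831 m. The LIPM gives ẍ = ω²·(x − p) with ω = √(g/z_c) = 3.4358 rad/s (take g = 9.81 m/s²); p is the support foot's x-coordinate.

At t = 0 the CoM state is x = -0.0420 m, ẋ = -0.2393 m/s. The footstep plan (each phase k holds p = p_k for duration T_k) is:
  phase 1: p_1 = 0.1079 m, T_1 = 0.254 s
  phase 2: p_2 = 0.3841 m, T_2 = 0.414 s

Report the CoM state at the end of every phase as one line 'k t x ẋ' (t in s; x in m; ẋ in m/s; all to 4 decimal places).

phase 1: p=0.1079, T=0.254, ωT=0.872693, cosh=1.405586, sinh=0.987762; start (x,ẋ)=(-0.042000, -0.239300) → end (x,ẋ)=(-0.171594, -0.845080)
phase 2: p=0.3841, T=0.414, ωT=1.422421, cosh=2.194139, sinh=1.953010; start (x,ẋ)=(-0.171594, -0.845080) → end (x,ẋ)=(-1.315539, -5.583015)

1 0.2540 -0.1716 -0.8451
2 0.6680 -1.3155 -5.5830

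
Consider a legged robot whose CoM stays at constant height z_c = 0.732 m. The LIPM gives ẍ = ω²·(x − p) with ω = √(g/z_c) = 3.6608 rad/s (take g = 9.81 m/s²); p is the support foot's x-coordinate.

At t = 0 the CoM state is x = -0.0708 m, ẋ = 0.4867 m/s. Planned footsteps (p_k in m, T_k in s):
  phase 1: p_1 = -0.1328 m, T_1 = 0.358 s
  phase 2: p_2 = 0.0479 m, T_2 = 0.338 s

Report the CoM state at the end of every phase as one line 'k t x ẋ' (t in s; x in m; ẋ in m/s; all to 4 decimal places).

1 0.3580 0.2191 1.3583
2 0.6960 0.9533 3.5267

phase 1: p=-0.1328, T=0.358, ωT=1.310566, cosh=1.988970, sinh=1.719303; start (x,ẋ)=(-0.070800, 0.486700) → end (x,ẋ)=(0.219096, 1.358261)
phase 2: p=0.0479, T=0.338, ωT=1.237350, cosh=1.868311, sinh=1.578159; start (x,ẋ)=(0.219096, 1.358261) → end (x,ẋ)=(0.953289, 3.526709)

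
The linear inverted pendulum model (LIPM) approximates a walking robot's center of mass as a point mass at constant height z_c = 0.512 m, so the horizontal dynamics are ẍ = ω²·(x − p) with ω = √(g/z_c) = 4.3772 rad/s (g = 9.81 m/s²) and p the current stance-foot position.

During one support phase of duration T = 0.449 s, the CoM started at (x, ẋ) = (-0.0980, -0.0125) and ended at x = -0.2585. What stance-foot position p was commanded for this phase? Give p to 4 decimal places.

p = -0.0410

ωT = 4.3772·0.449 = 1.965363; cosh(ωT) = 3.638803, sinh(ωT) = 3.498698
x(T) = p + (x₀−p)·cosh(ωT) + (ẋ₀/ω)·sinh(ωT) ⇒ p·(1 − cosh) = x(T) − x₀·cosh − (ẋ₀/ω)·sinh
numerator   = -0.2585 − (-0.0980)·3.638803 − (-0.0125/4.3772)·3.498698 = 0.108094
denominator = 1 − 3.638803 = -2.638803
p = 0.108094 / -2.638803 = -0.0410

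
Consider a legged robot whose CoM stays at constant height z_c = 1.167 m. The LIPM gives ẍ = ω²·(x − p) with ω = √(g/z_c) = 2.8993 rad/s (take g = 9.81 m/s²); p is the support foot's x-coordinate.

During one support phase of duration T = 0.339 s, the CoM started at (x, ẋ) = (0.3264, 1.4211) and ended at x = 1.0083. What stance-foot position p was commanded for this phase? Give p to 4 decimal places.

ωT = 2.8993·0.339 = 0.982863; cosh(ωT) = 1.523166, sinh(ωT) = 1.148928
x(T) = p + (x₀−p)·cosh(ωT) + (ẋ₀/ω)·sinh(ωT) ⇒ p·(1 − cosh) = x(T) − x₀·cosh − (ẋ₀/ω)·sinh
numerator   = 1.0083 − (0.3264)·1.523166 − (1.4211/2.8993)·1.148928 = -0.052012
denominator = 1 − 1.523166 = -0.523166
p = -0.052012 / -0.523166 = 0.0994

p = 0.0994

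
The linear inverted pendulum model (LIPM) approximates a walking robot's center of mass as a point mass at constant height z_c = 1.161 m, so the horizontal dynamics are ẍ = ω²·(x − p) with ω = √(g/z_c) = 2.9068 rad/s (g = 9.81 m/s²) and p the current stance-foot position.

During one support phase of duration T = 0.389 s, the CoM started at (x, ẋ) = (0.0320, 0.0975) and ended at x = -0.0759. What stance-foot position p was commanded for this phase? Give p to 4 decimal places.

p = 0.2494

ωT = 2.9068·0.389 = 1.130745; cosh(ωT) = 1.710378, sinh(ωT) = 1.387586
x(T) = p + (x₀−p)·cosh(ωT) + (ẋ₀/ω)·sinh(ωT) ⇒ p·(1 − cosh) = x(T) − x₀·cosh − (ẋ₀/ω)·sinh
numerator   = -0.0759 − (0.0320)·1.710378 − (0.0975/2.9068)·1.387586 = -0.177175
denominator = 1 − 1.710378 = -0.710378
p = -0.177175 / -0.710378 = 0.2494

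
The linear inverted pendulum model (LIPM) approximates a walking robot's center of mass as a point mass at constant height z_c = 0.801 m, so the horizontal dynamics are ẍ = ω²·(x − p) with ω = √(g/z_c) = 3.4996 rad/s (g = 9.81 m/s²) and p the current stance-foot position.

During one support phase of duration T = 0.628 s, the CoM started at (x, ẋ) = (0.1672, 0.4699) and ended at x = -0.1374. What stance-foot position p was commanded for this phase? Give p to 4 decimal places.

p = 0.4206

ωT = 3.4996·0.628 = 2.197749; cosh(ωT) = 4.557886, sinh(ωT) = 4.446833
x(T) = p + (x₀−p)·cosh(ωT) + (ẋ₀/ω)·sinh(ωT) ⇒ p·(1 − cosh) = x(T) − x₀·cosh − (ẋ₀/ω)·sinh
numerator   = -0.1374 − (0.1672)·4.557886 − (0.4699/3.4996)·4.446833 = -1.496566
denominator = 1 − 4.557886 = -3.557886
p = -1.496566 / -3.557886 = 0.4206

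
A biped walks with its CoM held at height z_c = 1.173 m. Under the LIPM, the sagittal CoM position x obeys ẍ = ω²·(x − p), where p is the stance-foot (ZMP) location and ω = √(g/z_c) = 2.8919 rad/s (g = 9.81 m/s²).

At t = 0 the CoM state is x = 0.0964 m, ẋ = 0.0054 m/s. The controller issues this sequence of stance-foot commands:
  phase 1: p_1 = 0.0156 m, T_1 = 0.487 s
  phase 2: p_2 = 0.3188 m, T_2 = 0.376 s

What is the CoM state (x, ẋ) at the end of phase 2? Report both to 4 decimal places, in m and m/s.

phase 1: p=0.0156, T=0.487, ωT=1.408355, cosh=2.166885, sinh=1.922340; start (x,ẋ)=(0.096400, 0.005400) → end (x,ẋ)=(0.194274, 0.460886)
phase 2: p=0.3188, T=0.376, ωT=1.087354, cosh=1.651761, sinh=1.314654; start (x,ẋ)=(0.194274, 0.460886) → end (x,ẋ)=(0.322631, 0.287844)

x = 0.3226, ẋ = 0.2878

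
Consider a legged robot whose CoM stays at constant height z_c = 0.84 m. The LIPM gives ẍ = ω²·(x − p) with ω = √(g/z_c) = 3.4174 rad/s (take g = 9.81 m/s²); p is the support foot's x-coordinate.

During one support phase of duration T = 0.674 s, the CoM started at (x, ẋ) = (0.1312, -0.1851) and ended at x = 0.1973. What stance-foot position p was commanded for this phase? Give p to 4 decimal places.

ωT = 3.4174·0.674 = 2.303328; cosh(ωT) = 5.053677, sinh(ωT) = 4.953751
x(T) = p + (x₀−p)·cosh(ωT) + (ẋ₀/ω)·sinh(ωT) ⇒ p·(1 − cosh) = x(T) − x₀·cosh − (ẋ₀/ω)·sinh
numerator   = 0.1973 − (0.1312)·5.053677 − (-0.1851/3.4174)·4.953751 = -0.197428
denominator = 1 − 5.053677 = -4.053677
p = -0.197428 / -4.053677 = 0.0487

p = 0.0487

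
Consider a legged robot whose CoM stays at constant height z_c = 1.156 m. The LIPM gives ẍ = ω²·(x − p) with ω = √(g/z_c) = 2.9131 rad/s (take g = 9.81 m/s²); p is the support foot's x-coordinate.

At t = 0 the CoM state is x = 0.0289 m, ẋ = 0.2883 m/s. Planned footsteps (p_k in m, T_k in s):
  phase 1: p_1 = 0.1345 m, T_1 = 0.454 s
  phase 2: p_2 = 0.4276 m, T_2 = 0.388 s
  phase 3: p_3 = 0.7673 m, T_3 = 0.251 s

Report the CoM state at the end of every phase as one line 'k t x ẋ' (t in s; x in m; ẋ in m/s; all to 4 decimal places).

1 0.4540 0.0948 0.0431
2 0.8420 -0.1209 -1.2707
3 1.0930 -0.7172 -3.6908

phase 1: p=0.1345, T=0.454, ωT=1.322547, cosh=2.009713, sinh=1.743257; start (x,ẋ)=(0.028900, 0.288300) → end (x,ẋ)=(0.094799, 0.043134)
phase 2: p=0.4276, T=0.388, ωT=1.130283, cosh=1.709737, sinh=1.386795; start (x,ẋ)=(0.094799, 0.043134) → end (x,ẋ)=(-0.120869, -1.270727)
phase 3: p=0.7673, T=0.251, ωT=0.731188, cosh=1.279442, sinh=0.798105; start (x,ẋ)=(-0.120869, -1.270727) → end (x,ẋ)=(-0.717203, -3.690779)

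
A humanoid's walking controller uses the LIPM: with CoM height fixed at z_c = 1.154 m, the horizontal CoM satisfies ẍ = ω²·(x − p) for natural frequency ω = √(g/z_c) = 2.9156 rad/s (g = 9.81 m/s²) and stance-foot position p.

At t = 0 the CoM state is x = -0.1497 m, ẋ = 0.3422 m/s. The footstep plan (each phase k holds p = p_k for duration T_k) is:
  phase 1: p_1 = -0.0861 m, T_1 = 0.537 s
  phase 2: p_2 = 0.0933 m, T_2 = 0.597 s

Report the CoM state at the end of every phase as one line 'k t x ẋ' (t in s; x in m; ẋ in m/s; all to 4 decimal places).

phase 1: p=-0.0861, T=0.537, ωT=1.565677, cosh=2.497431, sinh=2.288484; start (x,ẋ)=(-0.149700, 0.342200) → end (x,ẋ)=(0.023660, 0.430262)
phase 2: p=0.0933, T=0.597, ωT=1.740613, cosh=2.938125, sinh=2.762713; start (x,ẋ)=(0.023660, 0.430262) → end (x,ẋ)=(0.296388, 0.703214)

1 0.5370 0.0237 0.4303
2 1.1340 0.2964 0.7032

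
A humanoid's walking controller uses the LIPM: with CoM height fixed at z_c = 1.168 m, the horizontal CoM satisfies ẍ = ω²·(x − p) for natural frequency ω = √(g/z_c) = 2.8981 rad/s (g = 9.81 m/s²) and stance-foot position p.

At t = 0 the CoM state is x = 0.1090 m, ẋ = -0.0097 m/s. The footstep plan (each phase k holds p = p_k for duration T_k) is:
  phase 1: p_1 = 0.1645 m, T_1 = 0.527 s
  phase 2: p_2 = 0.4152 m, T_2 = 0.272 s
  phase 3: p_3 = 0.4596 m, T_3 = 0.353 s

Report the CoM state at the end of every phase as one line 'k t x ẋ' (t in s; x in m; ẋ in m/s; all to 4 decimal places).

phase 1: p=0.1645, T=0.527, ωT=1.527299, cosh=2.411420, sinh=2.194299; start (x,ẋ)=(0.109000, -0.009700) → end (x,ẋ)=(0.023322, -0.376332)
phase 2: p=0.4152, T=0.272, ωT=0.788283, cosh=1.327121, sinh=0.872496; start (x,ẋ)=(0.023322, -0.376332) → end (x,ẋ)=(-0.218167, -1.490333)
phase 3: p=0.4596, T=0.353, ωT=1.023029, cosh=1.570556, sinh=1.211052; start (x,ẋ)=(-0.218167, -1.490333) → end (x,ẋ)=(-1.227649, -4.719446)

1 0.5270 0.0233 -0.3763
2 0.7990 -0.2182 -1.4903
3 1.1520 -1.2276 -4.7194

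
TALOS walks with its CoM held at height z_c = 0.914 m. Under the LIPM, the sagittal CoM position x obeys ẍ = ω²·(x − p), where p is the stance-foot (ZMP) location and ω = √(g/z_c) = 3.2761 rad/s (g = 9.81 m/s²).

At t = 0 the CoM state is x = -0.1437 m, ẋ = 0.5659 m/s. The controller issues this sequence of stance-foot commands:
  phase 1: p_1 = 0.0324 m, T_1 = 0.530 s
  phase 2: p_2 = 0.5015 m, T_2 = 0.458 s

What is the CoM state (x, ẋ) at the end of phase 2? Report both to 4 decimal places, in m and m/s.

x = -0.6521, ẋ = -3.3918

phase 1: p=0.0324, T=0.530, ωT=1.736333, cosh=2.926327, sinh=2.750162; start (x,ẋ)=(-0.143700, 0.565900) → end (x,ẋ)=(-0.007875, 0.069382)
phase 2: p=0.5015, T=0.458, ωT=1.500454, cosh=2.353376, sinh=2.130347; start (x,ẋ)=(-0.007875, 0.069382) → end (x,ẋ)=(-0.652133, -3.391761)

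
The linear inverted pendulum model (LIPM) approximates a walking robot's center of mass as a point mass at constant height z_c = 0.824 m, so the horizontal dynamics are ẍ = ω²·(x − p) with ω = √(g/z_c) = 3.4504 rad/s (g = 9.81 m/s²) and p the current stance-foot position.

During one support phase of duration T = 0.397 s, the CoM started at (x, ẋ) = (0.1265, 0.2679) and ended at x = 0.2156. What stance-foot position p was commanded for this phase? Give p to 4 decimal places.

ωT = 3.4504·0.397 = 1.369809; cosh(ωT) = 2.094377, sinh(ωT) = 1.840221
x(T) = p + (x₀−p)·cosh(ωT) + (ẋ₀/ω)·sinh(ωT) ⇒ p·(1 − cosh) = x(T) − x₀·cosh − (ẋ₀/ω)·sinh
numerator   = 0.2156 − (0.1265)·2.094377 − (0.2679/3.4504)·1.840221 = -0.192219
denominator = 1 − 2.094377 = -1.094377
p = -0.192219 / -1.094377 = 0.1756

p = 0.1756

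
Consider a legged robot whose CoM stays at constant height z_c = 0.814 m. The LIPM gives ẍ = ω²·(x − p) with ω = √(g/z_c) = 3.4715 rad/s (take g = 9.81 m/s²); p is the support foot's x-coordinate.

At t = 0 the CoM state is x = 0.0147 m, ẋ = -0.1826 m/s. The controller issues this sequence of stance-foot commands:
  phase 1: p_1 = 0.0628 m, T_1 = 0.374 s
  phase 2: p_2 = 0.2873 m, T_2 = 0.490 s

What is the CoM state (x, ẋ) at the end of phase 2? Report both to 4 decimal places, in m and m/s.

phase 1: p=0.0628, T=0.374, ωT=1.298341, cosh=1.968099, sinh=1.695115; start (x,ẋ)=(0.014700, -0.182600) → end (x,ẋ)=(-0.121028, -0.642424)
phase 2: p=0.2873, T=0.490, ωT=1.701035, cosh=2.831055, sinh=2.648561; start (x,ẋ)=(-0.121028, -0.642424) → end (x,ẋ)=(-1.358833, -5.573102)

x = -1.3588, ẋ = -5.5731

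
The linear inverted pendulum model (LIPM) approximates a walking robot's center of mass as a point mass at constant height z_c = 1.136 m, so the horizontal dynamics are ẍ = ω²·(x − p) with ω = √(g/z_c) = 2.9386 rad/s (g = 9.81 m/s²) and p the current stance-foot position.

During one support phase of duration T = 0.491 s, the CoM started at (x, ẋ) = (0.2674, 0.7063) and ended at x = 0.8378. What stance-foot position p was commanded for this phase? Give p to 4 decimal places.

ωT = 2.9386·0.491 = 1.442853; cosh(ωT) = 2.234503, sinh(ωT) = 1.998250
x(T) = p + (x₀−p)·cosh(ωT) + (ẋ₀/ω)·sinh(ωT) ⇒ p·(1 − cosh) = x(T) − x₀·cosh − (ẋ₀/ω)·sinh
numerator   = 0.8378 − (0.2674)·2.234503 − (0.7063/2.9386)·1.998250 = -0.239991
denominator = 1 − 2.234503 = -1.234503
p = -0.239991 / -1.234503 = 0.1944

p = 0.1944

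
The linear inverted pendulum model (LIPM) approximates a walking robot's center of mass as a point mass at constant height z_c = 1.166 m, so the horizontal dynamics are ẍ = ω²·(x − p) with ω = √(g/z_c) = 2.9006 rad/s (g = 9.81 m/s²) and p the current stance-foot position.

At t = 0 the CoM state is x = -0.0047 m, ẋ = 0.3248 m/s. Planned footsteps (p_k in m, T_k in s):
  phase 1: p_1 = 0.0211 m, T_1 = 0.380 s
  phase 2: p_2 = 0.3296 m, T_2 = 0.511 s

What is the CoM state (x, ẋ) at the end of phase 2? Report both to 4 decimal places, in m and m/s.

x = 0.1814, ẋ = -0.1964

phase 1: p=0.0211, T=0.380, ωT=1.102228, cosh=1.671499, sinh=1.339368; start (x,ẋ)=(-0.004700, 0.324800) → end (x,ẋ)=(0.127954, 0.442670)
phase 2: p=0.3296, T=0.511, ωT=1.482207, cosh=2.314893, sinh=2.087757; start (x,ẋ)=(0.127954, 0.442670) → end (x,ẋ)=(0.181430, -0.196385)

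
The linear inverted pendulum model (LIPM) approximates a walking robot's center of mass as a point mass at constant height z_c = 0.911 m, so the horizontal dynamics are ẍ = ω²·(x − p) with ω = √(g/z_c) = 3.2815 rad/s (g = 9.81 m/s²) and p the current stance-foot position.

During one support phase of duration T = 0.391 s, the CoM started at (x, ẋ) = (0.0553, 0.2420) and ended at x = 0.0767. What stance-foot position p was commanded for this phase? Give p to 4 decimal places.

ωT = 3.2815·0.391 = 1.283066; cosh(ωT) = 1.942436, sinh(ωT) = 1.665250
x(T) = p + (x₀−p)·cosh(ωT) + (ẋ₀/ω)·sinh(ωT) ⇒ p·(1 − cosh) = x(T) − x₀·cosh − (ẋ₀/ω)·sinh
numerator   = 0.0767 − (0.0553)·1.942436 − (0.2420/3.2815)·1.665250 = -0.153523
denominator = 1 − 1.942436 = -0.942436
p = -0.153523 / -0.942436 = 0.1629

p = 0.1629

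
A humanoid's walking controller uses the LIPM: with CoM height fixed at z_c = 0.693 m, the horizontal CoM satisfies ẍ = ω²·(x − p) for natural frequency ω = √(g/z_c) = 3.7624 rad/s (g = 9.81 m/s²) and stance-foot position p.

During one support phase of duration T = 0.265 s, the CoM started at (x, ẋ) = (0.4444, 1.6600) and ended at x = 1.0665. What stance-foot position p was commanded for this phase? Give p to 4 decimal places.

ωT = 3.7624·0.265 = 0.997036; cosh(ωT) = 1.539604, sinh(ωT) = 1.170633
x(T) = p + (x₀−p)·cosh(ωT) + (ẋ₀/ω)·sinh(ωT) ⇒ p·(1 − cosh) = x(T) − x₀·cosh − (ẋ₀/ω)·sinh
numerator   = 1.0665 − (0.4444)·1.539604 − (1.6600/3.7624)·1.170633 = -0.134192
denominator = 1 − 1.539604 = -0.539604
p = -0.134192 / -0.539604 = 0.2487

p = 0.2487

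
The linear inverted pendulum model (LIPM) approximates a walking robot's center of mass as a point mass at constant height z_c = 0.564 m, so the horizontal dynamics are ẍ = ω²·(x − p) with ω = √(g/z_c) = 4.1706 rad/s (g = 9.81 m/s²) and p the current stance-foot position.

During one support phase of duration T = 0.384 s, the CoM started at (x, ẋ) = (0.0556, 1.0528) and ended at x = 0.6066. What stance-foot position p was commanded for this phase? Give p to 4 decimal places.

ωT = 4.1706·0.384 = 1.601510; cosh(ωT) = 2.581055, sinh(ωT) = 2.379464
x(T) = p + (x₀−p)·cosh(ωT) + (ẋ₀/ω)·sinh(ωT) ⇒ p·(1 − cosh) = x(T) − x₀·cosh − (ẋ₀/ω)·sinh
numerator   = 0.6066 − (0.0556)·2.581055 − (1.0528/4.1706)·2.379464 = -0.137564
denominator = 1 − 2.581055 = -1.581055
p = -0.137564 / -1.581055 = 0.0870

p = 0.0870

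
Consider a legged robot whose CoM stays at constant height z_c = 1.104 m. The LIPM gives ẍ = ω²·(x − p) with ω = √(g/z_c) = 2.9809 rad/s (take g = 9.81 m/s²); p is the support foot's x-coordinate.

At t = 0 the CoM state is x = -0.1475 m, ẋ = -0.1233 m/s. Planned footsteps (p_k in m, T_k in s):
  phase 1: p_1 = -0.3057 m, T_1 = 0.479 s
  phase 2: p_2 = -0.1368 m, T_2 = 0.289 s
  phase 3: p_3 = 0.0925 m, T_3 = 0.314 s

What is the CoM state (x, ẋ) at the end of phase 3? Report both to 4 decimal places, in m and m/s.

phase 1: p=-0.3057, T=0.479, ωT=1.427851, cosh=2.204776, sinh=1.964953; start (x,ẋ)=(-0.147500, -0.123300) → end (x,ẋ)=(-0.038181, 0.654780)
phase 2: p=-0.1368, T=0.289, ωT=0.861480, cosh=1.394599, sinh=0.972062; start (x,ẋ)=(-0.038181, 0.654780) → end (x,ẋ)=(0.214255, 1.198915)
phase 3: p=0.0925, T=0.314, ωT=0.936003, cosh=1.470981, sinh=1.078788; start (x,ẋ)=(0.214255, 1.198915) → end (x,ẋ)=(0.705487, 2.155116)

x = 0.7055, ẋ = 2.1551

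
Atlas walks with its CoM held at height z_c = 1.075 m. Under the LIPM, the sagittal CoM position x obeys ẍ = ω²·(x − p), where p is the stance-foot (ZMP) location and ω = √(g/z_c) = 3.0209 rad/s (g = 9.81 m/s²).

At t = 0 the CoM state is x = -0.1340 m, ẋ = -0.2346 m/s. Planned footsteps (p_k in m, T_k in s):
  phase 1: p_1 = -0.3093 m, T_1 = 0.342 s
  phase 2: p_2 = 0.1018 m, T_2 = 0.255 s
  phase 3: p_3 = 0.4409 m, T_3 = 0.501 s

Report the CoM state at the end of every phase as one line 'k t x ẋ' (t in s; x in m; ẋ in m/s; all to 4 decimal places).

phase 1: p=-0.3093, T=0.342, ωT=1.033148, cosh=1.582891, sinh=1.227006; start (x,ẋ)=(-0.134000, -0.234600) → end (x,ẋ)=(-0.127107, 0.278432)
phase 2: p=0.1018, T=0.255, ωT=0.770330, cosh=1.311669, sinh=0.848809; start (x,ẋ)=(-0.127107, 0.278432) → end (x,ẋ)=(-0.120217, -0.221746)
phase 3: p=0.4409, T=0.501, ωT=1.513471, cosh=2.381307, sinh=2.161163; start (x,ẋ)=(-0.120217, -0.221746) → end (x,ẋ)=(-1.053930, -4.191387)

1 0.3420 -0.1271 0.2784
2 0.5970 -0.1202 -0.2217
3 1.0980 -1.0539 -4.1914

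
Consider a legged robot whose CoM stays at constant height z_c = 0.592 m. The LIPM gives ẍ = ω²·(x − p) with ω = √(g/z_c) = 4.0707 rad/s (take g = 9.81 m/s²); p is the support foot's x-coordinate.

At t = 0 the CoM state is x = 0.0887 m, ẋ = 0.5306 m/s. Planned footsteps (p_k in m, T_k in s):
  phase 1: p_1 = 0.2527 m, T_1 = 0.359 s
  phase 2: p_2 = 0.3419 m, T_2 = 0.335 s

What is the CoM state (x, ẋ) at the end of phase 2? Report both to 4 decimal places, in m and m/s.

phase 1: p=0.2527, T=0.359, ωT=1.461381, cosh=2.271914, sinh=2.039998; start (x,ẋ)=(0.088700, 0.530600) → end (x,ẋ)=(0.146012, -0.156415)
phase 2: p=0.3419, T=0.335, ωT=1.363685, cosh=2.083146, sinh=1.827429; start (x,ẋ)=(0.146012, -0.156415) → end (x,ẋ)=(-0.136381, -1.783029)

x = -0.1364, ẋ = -1.7830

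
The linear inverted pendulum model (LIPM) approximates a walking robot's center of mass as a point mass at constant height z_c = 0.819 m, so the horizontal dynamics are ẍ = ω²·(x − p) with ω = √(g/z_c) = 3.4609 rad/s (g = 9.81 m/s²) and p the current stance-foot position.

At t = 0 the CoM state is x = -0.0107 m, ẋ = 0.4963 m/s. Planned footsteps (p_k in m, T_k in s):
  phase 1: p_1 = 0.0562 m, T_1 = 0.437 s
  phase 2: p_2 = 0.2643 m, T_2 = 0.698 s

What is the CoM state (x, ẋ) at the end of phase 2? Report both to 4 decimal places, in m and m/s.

phase 1: p=0.0562, T=0.437, ωT=1.512413, cosh=2.379023, sinh=2.158645; start (x,ẋ)=(-0.010700, 0.496300) → end (x,ẋ)=(0.206597, 0.680909)
phase 2: p=0.2643, T=0.698, ωT=2.415708, cosh=5.643501, sinh=5.554197; start (x,ẋ)=(0.206597, 0.680909) → end (x,ẋ)=(1.031406, 2.733521)

x = 1.0314, ẋ = 2.7335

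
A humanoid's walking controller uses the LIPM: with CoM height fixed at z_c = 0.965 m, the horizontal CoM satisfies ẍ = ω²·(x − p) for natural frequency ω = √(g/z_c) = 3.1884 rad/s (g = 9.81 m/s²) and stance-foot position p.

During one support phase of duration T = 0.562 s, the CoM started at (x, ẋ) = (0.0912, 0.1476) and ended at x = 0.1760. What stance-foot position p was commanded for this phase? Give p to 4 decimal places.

ωT = 3.1884·0.562 = 1.791881; cosh(ωT) = 3.083687, sinh(ωT) = 2.917041
x(T) = p + (x₀−p)·cosh(ωT) + (ẋ₀/ω)·sinh(ωT) ⇒ p·(1 − cosh) = x(T) − x₀·cosh − (ẋ₀/ω)·sinh
numerator   = 0.1760 − (0.0912)·3.083687 − (0.1476/3.1884)·2.917041 = -0.240270
denominator = 1 − 3.083687 = -2.083687
p = -0.240270 / -2.083687 = 0.1153

p = 0.1153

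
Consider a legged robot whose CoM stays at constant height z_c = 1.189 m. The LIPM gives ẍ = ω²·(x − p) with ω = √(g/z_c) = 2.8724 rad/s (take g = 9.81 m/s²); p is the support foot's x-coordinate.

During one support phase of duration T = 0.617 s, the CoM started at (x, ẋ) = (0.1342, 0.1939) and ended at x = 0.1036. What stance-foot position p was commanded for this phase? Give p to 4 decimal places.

p = 0.2444

ωT = 2.8724·0.617 = 1.772271; cosh(ωT) = 3.027073, sinh(ωT) = 2.857127
x(T) = p + (x₀−p)·cosh(ωT) + (ẋ₀/ω)·sinh(ωT) ⇒ p·(1 − cosh) = x(T) − x₀·cosh − (ẋ₀/ω)·sinh
numerator   = 0.1036 − (0.1342)·3.027073 − (0.1939/2.8724)·2.857127 = -0.495502
denominator = 1 − 3.027073 = -2.027073
p = -0.495502 / -2.027073 = 0.2444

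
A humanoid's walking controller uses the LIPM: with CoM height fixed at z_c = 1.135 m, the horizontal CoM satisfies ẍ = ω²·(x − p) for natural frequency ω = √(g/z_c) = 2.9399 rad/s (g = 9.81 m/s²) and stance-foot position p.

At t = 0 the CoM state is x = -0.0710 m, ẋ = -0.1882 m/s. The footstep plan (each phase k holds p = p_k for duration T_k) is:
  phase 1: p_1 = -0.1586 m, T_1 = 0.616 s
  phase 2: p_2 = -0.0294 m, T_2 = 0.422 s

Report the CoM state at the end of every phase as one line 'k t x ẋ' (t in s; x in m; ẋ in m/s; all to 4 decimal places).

phase 1: p=-0.1586, T=0.616, ωT=1.810978, cosh=3.139961, sinh=2.976467; start (x,ẋ)=(-0.071000, -0.188200) → end (x,ẋ)=(-0.074080, 0.175604)
phase 2: p=-0.0294, T=0.422, ωT=1.240638, cosh=1.873509, sinh=1.584309; start (x,ẋ)=(-0.074080, 0.175604) → end (x,ẋ)=(-0.018476, 0.120889)

1 0.6160 -0.0741 0.1756
2 1.0380 -0.0185 0.1209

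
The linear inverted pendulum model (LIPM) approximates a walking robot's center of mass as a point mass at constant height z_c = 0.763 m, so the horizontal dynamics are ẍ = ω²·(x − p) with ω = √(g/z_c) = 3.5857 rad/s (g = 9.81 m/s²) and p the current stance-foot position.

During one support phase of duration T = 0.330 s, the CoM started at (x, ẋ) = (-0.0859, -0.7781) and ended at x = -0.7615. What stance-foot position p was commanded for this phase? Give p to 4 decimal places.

ωT = 3.5857·0.330 = 1.183281; cosh(ωT) = 1.785671, sinh(ωT) = 1.479399
x(T) = p + (x₀−p)·cosh(ωT) + (ẋ₀/ω)·sinh(ωT) ⇒ p·(1 − cosh) = x(T) − x₀·cosh − (ẋ₀/ω)·sinh
numerator   = -0.7615 − (-0.0859)·1.785671 − (-0.7781/3.5857)·1.479399 = -0.287080
denominator = 1 − 1.785671 = -0.785671
p = -0.287080 / -0.785671 = 0.3654

p = 0.3654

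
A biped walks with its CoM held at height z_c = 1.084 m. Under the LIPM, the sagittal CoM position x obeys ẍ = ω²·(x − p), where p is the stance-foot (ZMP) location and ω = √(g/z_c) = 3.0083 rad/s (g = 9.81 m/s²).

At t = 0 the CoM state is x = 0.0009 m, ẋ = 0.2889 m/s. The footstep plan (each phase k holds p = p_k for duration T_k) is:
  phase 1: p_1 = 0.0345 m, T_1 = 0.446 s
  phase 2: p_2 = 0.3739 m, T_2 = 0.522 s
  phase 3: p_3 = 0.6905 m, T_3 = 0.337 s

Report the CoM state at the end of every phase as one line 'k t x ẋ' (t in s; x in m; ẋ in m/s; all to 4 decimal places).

1 0.4460 0.1370 0.4102
2 0.9680 0.0933 -0.6105
3 1.3050 -0.4836 -3.1016

phase 1: p=0.0345, T=0.446, ωT=1.341702, cosh=2.043474, sinh=1.782074; start (x,ẋ)=(0.000900, 0.288900) → end (x,ẋ)=(0.136979, 0.410230)
phase 2: p=0.3739, T=0.522, ωT=1.570333, cosh=2.508112, sinh=2.300136; start (x,ẋ)=(0.136979, 0.410230) → end (x,ẋ)=(0.093337, -0.610469)
phase 3: p=0.6905, T=0.337, ωT=1.013797, cosh=1.559442, sinh=1.196604; start (x,ẋ)=(0.093337, -0.610469) → end (x,ẋ)=(-0.483566, -3.101624)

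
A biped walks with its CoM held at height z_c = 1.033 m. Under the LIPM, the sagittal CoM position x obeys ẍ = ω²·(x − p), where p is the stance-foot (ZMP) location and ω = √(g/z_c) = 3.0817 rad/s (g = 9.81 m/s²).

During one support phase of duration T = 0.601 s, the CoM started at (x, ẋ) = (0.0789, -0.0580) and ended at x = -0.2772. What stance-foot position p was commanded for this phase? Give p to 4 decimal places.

p = 0.2103

ωT = 3.0817·0.601 = 1.852102; cosh(ωT) = 3.265054, sinh(ωT) = 3.108146
x(T) = p + (x₀−p)·cosh(ωT) + (ẋ₀/ω)·sinh(ωT) ⇒ p·(1 − cosh) = x(T) − x₀·cosh − (ẋ₀/ω)·sinh
numerator   = -0.2772 − (0.0789)·3.265054 − (-0.0580/3.0817)·3.108146 = -0.476315
denominator = 1 − 3.265054 = -2.265054
p = -0.476315 / -2.265054 = 0.2103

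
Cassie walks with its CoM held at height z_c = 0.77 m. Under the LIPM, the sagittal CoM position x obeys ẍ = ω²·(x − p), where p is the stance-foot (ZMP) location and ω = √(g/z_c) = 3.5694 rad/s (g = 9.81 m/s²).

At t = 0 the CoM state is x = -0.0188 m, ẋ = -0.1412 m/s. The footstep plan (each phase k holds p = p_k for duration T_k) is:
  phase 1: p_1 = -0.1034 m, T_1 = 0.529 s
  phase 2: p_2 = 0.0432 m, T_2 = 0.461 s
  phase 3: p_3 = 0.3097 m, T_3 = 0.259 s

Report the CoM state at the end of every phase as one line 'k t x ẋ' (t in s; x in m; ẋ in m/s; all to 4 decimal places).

phase 1: p=-0.1034, T=0.529, ωT=1.888213, cosh=3.379445, sinh=3.228103; start (x,ẋ)=(-0.018800, -0.141200) → end (x,ẋ)=(0.054802, 0.497617)
phase 2: p=0.0432, T=0.461, ωT=1.645493, cosh=2.688242, sinh=2.495325; start (x,ẋ)=(0.054802, 0.497617) → end (x,ẋ)=(0.422267, 1.441053)
phase 3: p=0.3097, T=0.259, ωT=0.924475, cosh=1.458642, sinh=1.061902; start (x,ẋ)=(0.422267, 1.441053) → end (x,ẋ)=(0.902611, 2.528650)

1 0.5290 0.0548 0.4976
2 0.9900 0.4223 1.4411
3 1.2490 0.9026 2.5286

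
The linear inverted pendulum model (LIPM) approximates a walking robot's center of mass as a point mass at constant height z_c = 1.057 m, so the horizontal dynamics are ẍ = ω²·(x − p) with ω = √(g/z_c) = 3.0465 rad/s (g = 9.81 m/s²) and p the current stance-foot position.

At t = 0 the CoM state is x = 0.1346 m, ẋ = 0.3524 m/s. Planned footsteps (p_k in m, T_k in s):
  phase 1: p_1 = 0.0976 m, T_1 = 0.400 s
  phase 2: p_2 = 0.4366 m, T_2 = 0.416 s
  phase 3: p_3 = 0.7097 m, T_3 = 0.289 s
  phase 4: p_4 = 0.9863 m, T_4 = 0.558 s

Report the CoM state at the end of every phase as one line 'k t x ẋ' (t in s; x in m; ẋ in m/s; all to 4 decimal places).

1 0.4000 0.3442 0.8221
2 0.8160 0.7006 1.1151
3 1.1050 1.0624 1.5484
4 1.6630 2.5461 4.9926

phase 1: p=0.0976, T=0.400, ωT=1.218600, cosh=1.839046, sinh=1.543403; start (x,ẋ)=(0.134600, 0.352400) → end (x,ẋ)=(0.344176, 0.822053)
phase 2: p=0.4366, T=0.416, ωT=1.267344, cosh=1.916493, sinh=1.634914; start (x,ẋ)=(0.344176, 0.822053) → end (x,ẋ)=(0.700627, 1.115116)
phase 3: p=0.7097, T=0.289, ωT=0.880438, cosh=1.413279, sinh=0.998678; start (x,ẋ)=(0.700627, 1.115116) → end (x,ẋ)=(1.062426, 1.548366)
phase 4: p=0.9863, T=0.558, ωT=1.699947, cosh=2.828175, sinh=2.645482; start (x,ẋ)=(1.062426, 1.548366) → end (x,ẋ)=(2.546148, 4.992583)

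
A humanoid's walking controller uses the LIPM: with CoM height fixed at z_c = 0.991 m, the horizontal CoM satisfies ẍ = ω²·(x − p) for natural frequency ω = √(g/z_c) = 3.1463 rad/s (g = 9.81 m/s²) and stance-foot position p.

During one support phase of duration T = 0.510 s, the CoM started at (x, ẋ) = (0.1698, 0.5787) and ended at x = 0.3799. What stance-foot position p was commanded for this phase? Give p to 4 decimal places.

ωT = 3.1463·0.510 = 1.604613; cosh(ωT) = 2.588450, sinh(ωT) = 2.387483
x(T) = p + (x₀−p)·cosh(ωT) + (ẋ₀/ω)·sinh(ωT) ⇒ p·(1 − cosh) = x(T) − x₀·cosh − (ẋ₀/ω)·sinh
numerator   = 0.3799 − (0.1698)·2.588450 − (0.5787/3.1463)·2.387483 = -0.498749
denominator = 1 − 2.588450 = -1.588450
p = -0.498749 / -1.588450 = 0.3140

p = 0.3140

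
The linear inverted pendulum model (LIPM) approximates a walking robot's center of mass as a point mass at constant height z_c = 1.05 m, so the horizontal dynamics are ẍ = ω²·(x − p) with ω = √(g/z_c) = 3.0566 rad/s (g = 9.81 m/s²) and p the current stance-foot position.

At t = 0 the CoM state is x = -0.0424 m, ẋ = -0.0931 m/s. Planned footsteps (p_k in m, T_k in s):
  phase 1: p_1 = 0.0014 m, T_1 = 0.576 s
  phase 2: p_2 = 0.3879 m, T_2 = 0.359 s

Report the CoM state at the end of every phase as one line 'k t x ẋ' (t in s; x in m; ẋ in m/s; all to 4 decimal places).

phase 1: p=0.0014, T=0.576, ωT=1.760602, cosh=2.993938, sinh=2.821997; start (x,ẋ)=(-0.042400, -0.093100) → end (x,ẋ)=(-0.215689, -0.656542)
phase 2: p=0.3879, T=0.359, ωT=1.097319, cosh=1.664944, sinh=1.331180; start (x,ẋ)=(-0.215689, -0.656542) → end (x,ẋ)=(-0.902972, -3.549038)

1 0.5760 -0.2157 -0.6565
2 0.9350 -0.9030 -3.5490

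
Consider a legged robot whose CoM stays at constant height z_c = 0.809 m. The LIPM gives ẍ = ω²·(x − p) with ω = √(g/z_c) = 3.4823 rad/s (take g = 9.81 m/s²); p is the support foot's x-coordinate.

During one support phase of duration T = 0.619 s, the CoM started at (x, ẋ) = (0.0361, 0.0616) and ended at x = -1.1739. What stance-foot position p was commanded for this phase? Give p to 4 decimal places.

ωT = 3.4823·0.619 = 2.155544; cosh(ωT) = 4.374211, sinh(ωT) = 4.258371
x(T) = p + (x₀−p)·cosh(ωT) + (ẋ₀/ω)·sinh(ωT) ⇒ p·(1 − cosh) = x(T) − x₀·cosh − (ẋ₀/ω)·sinh
numerator   = -1.1739 − (0.0361)·4.374211 − (0.0616/3.4823)·4.258371 = -1.407137
denominator = 1 − 4.374211 = -3.374211
p = -1.407137 / -3.374211 = 0.4170

p = 0.4170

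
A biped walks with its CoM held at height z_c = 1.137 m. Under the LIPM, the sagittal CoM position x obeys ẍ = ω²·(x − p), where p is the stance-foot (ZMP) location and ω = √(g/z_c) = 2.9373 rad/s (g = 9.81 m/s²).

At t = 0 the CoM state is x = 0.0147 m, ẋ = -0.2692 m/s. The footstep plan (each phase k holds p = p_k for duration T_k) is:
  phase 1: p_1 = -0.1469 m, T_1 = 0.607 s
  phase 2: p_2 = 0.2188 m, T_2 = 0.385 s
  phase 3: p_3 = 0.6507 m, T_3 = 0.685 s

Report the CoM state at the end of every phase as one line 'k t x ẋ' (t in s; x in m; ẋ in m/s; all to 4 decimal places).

phase 1: p=-0.1469, T=0.607, ωT=1.782941, cosh=3.057733, sinh=2.889590; start (x,ẋ)=(0.014700, -0.269200) → end (x,ẋ)=(0.082402, 0.548453)
phase 2: p=0.2188, T=0.385, ωT=1.130861, cosh=1.710538, sinh=1.387783; start (x,ẋ)=(0.082402, 0.548453) → end (x,ẋ)=(0.244613, 0.382147)
phase 3: p=0.6507, T=0.685, ωT=2.012050, cosh=3.806175, sinh=3.672461; start (x,ẋ)=(0.244613, 0.382147) → end (x,ẋ)=(-0.417144, -2.925986)

1 0.6070 0.0824 0.5485
2 0.9920 0.2446 0.3821
3 1.6770 -0.4171 -2.9260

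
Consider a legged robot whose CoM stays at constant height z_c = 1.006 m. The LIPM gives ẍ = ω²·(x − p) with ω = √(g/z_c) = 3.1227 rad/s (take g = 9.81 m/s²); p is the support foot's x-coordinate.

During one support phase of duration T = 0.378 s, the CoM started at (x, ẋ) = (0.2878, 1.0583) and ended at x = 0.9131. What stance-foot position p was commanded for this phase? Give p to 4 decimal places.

p = 0.1270

ωT = 3.1227·0.378 = 1.180381; cosh(ωT) = 1.781387, sinh(ωT) = 1.474226
x(T) = p + (x₀−p)·cosh(ωT) + (ẋ₀/ω)·sinh(ωT) ⇒ p·(1 − cosh) = x(T) − x₀·cosh − (ẋ₀/ω)·sinh
numerator   = 0.9131 − (0.2878)·1.781387 − (1.0583/3.1227)·1.474226 = -0.099206
denominator = 1 − 1.781387 = -0.781387
p = -0.099206 / -0.781387 = 0.1270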